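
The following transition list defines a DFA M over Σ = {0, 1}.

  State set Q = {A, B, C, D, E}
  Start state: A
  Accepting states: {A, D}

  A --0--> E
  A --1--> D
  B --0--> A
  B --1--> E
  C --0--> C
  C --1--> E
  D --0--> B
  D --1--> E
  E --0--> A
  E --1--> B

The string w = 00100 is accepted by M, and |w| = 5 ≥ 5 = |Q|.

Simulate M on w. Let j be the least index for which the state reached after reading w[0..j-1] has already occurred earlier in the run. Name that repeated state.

A

Run of M on w = 0 0 1 0 0:
  step 0: A  (start)
  step 1: E  (read 0: A→E)
  step 2: A  (read 0: E→A)   ← first repeat (A seen earlier)
  step 3: D  (read 1: A→D)
  step 4: B  (read 0: D→B)
  step 5: A  (read 0: B→A)

The earliest repeat is at step j = 2: M is in A, which it already visited at step i = 0.
With |Q| = 5, pigeonhole forces a state repeat no later than step 5; the substring read between the first and second visits to that state can be pumped.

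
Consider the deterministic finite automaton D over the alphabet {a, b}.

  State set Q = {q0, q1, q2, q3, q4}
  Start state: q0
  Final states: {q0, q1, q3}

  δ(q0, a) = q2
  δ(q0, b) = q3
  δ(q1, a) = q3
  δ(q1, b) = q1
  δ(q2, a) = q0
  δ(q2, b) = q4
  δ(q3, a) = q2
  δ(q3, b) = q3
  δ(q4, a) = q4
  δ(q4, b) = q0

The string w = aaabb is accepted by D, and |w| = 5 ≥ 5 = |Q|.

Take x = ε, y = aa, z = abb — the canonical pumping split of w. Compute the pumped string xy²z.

aaaaabb

xy^2z = ε·aa·aa·abb = aaaaabb.
Reading y = aa takes D from q0 back to q0, so after x·y·y the machine is still in q0, and z then leads to the accepting state q0. Hence aaaaabb ∈ L(D).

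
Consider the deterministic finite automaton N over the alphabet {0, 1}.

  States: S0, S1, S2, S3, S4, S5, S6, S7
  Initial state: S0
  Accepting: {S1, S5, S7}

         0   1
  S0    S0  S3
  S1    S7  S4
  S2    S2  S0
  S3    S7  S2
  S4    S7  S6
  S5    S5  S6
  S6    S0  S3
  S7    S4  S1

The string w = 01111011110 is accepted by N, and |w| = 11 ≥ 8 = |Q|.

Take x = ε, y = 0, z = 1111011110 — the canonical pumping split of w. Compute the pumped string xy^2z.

xy^2z = ε·0·0·1111011110 = 001111011110.
Reading y = 0 takes N from S0 back to S0, so after x·y·y the machine is still in S0, and z then leads to the accepting state S7. Hence 001111011110 ∈ L(N).

001111011110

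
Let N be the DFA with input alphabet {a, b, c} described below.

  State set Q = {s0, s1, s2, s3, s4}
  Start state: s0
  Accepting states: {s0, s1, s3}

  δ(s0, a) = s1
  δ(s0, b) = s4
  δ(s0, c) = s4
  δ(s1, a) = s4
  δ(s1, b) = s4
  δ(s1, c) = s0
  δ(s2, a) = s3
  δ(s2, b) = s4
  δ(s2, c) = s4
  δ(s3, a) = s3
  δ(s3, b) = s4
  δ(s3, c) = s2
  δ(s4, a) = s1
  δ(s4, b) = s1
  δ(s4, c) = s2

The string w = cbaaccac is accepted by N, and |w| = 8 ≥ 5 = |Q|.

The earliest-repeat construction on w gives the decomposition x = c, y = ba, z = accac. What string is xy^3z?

xy^3z = c·ba·ba·ba·accac = cbababaaccac.
Reading y = ba takes N from s4 back to s4, so after x·y·y·y the machine is still in s4, and z then leads to the accepting state s0. Hence cbababaaccac ∈ L(N).

cbababaaccac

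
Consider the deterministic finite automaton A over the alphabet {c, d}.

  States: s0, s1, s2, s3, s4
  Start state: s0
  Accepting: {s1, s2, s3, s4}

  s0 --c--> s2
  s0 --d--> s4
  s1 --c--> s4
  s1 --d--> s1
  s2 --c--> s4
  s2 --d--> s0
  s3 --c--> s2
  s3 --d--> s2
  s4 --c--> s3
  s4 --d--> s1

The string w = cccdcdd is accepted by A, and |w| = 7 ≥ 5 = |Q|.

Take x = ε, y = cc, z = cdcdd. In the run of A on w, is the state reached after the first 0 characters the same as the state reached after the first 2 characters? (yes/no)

Run of A on the first 2 characters of w = c c:
  step 0: s0  (start)
  step 1: s2  (read c: s0→s2)
  step 2: s4  (read c: s2→s4)

After x (step 0): s0. After xy (step 2): s4.
They differ (s0 ≠ s4), so y is not a cycle from the state after x; this split is not the one the pumping-lemma construction produces, and pumping y need not keep the string in L(A).

no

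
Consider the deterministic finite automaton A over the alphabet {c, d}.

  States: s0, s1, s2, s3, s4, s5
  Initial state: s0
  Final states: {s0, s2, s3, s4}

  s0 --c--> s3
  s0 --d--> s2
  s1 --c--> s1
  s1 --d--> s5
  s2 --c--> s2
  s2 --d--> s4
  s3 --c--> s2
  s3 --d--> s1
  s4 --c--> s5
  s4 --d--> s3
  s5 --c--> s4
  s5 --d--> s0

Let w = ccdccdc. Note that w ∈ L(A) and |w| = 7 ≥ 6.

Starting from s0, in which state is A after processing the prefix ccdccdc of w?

s2

State sequence: s0 -c-> s3 -c-> s2 -d-> s4 -c-> s5 -c-> s4 -d-> s3 -c-> s2

After reading 7 characters, A is in state s2.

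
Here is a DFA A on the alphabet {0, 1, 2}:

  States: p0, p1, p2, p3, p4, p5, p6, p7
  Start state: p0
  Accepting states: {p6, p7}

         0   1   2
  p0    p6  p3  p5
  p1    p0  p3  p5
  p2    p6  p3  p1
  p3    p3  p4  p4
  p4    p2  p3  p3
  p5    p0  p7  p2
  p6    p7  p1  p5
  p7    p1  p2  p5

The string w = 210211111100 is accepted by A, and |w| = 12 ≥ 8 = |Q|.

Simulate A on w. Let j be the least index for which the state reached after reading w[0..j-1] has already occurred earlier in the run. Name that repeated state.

p5

Run of A on w = 2 1 0 2 1 1 1 1 1 1 0 0:
  step 0: p0  (start)
  step 1: p5  (read 2: p0→p5)
  step 2: p7  (read 1: p5→p7)
  step 3: p1  (read 0: p7→p1)
  step 4: p5  (read 2: p1→p5)   ← first repeat (p5 seen earlier)
  step 5: p7  (read 1: p5→p7)
  step 6: p2  (read 1: p7→p2)
  step 7: p3  (read 1: p2→p3)
  step 8: p4  (read 1: p3→p4)
  step 9: p3  (read 1: p4→p3)
  step 10: p4  (read 1: p3→p4)
  step 11: p2  (read 0: p4→p2)
  step 12: p6  (read 0: p2→p6)

The earliest repeat is at step j = 4: A is in p5, which it already visited at step i = 1.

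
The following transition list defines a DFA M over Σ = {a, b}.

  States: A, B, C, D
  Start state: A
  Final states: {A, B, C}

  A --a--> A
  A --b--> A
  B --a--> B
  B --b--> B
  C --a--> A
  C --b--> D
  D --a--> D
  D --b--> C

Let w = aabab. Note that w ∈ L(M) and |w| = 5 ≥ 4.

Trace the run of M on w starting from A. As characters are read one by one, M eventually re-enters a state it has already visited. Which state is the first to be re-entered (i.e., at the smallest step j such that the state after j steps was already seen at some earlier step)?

A

Run of M on w = a a b a b:
  step 0: A  (start)
  step 1: A  (read a: A→A)   ← first repeat (A seen earlier)
  step 2: A  (read a: A→A)
  step 3: A  (read b: A→A)
  step 4: A  (read a: A→A)
  step 5: A  (read b: A→A)

The earliest repeat is at step j = 1: M is in A, which it already visited at step i = 0.
Since M has 4 states, any run of length ≥ 4 visits 4+1 states, so by pigeonhole some state repeats within the first 4 steps — that repeat gives the pumpable loop.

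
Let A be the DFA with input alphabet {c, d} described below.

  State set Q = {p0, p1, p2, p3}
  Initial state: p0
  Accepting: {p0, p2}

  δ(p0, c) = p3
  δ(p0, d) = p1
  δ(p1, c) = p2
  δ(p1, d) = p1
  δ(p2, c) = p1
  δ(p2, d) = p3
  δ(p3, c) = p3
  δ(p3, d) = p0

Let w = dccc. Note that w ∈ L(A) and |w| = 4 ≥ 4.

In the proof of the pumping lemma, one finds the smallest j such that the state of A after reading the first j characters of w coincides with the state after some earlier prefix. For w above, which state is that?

State sequence: p0 -d-> p1 -c-> p2 -c-> p1 -c-> p2
First repeat at step 3: p1 was already visited.

The earliest repeat is at step j = 3: A is in p1, which it already visited at step i = 1.
Pumping length from the standard proof: p = 4 (the number of states). The repeated state found above gives |xy| = j ≤ 4 and |y| = j − i ≥ 1.

p1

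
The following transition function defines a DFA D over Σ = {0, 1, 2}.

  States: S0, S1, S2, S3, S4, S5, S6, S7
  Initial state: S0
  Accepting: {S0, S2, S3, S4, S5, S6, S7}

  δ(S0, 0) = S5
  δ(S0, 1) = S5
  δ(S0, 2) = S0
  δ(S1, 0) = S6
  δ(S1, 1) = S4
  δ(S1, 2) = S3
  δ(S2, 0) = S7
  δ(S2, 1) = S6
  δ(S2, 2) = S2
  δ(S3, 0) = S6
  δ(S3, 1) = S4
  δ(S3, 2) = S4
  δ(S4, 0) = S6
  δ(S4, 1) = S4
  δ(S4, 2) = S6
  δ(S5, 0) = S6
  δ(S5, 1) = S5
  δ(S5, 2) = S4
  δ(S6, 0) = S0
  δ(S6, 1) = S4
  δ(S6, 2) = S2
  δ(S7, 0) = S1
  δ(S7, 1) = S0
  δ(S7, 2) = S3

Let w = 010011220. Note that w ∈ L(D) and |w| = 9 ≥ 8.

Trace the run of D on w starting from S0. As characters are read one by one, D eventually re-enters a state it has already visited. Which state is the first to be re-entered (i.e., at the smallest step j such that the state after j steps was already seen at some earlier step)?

Run of D on w = 0 1 0 0 1 1 2 2 0:
  step 0: S0  (start)
  step 1: S5  (read 0: S0→S5)
  step 2: S5  (read 1: S5→S5)   ← first repeat (S5 seen earlier)
  step 3: S6  (read 0: S5→S6)
  step 4: S0  (read 0: S6→S0)
  step 5: S5  (read 1: S0→S5)
  step 6: S5  (read 1: S5→S5)
  step 7: S4  (read 2: S5→S4)
  step 8: S6  (read 2: S4→S6)
  step 9: S0  (read 0: S6→S0)

The earliest repeat is at step j = 2: D is in S5, which it already visited at step i = 1.

S5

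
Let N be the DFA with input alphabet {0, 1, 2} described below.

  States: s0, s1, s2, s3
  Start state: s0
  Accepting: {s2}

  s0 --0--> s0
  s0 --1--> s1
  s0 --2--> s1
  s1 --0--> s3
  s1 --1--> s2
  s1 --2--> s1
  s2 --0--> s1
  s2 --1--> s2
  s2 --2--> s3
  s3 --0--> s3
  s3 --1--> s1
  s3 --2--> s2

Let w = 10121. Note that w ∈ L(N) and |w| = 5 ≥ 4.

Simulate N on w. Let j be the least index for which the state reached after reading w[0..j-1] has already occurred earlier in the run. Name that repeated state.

State sequence: s0 -1-> s1 -0-> s3 -1-> s1 -2-> s1 -1-> s2
First repeat at step 3: s1 was already visited.

The earliest repeat is at step j = 3: N is in s1, which it already visited at step i = 1.
Pumping length from the standard proof: p = 4 (the number of states). The repeated state found above gives |xy| = j ≤ 4 and |y| = j − i ≥ 1.

s1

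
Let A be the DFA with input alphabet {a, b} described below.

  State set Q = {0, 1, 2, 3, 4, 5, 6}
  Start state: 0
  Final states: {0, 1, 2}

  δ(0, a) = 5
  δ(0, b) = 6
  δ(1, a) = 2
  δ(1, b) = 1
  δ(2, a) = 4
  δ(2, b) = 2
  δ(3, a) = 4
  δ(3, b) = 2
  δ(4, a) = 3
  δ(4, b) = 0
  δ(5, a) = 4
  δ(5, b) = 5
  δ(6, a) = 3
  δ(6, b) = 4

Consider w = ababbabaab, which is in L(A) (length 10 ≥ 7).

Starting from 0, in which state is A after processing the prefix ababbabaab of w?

State sequence: 0 -a-> 5 -b-> 5 -a-> 4 -b-> 0 -b-> 6 -a-> 3 -b-> 2 -a-> 4 -a-> 3 -b-> 2

After reading 10 characters, A is in state 2.

2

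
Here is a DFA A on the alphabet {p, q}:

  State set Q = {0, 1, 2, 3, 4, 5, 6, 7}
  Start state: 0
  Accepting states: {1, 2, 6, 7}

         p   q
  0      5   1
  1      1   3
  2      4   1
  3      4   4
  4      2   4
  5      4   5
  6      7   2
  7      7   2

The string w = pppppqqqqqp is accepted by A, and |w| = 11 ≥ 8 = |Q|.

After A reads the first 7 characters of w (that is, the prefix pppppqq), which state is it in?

Run of A on the first 7 characters of w = p p p p p q q:
  step 0: 0  (start)
  step 1: 5  (read p: 0→5)
  step 2: 4  (read p: 5→4)
  step 3: 2  (read p: 4→2)
  step 4: 4  (read p: 2→4)
  step 5: 2  (read p: 4→2)
  step 6: 1  (read q: 2→1)
  step 7: 3  (read q: 1→3)

After reading 7 characters, A is in state 3.
(This kind of state-tracing is the core of the pumping-lemma construction: with 8 states, pigeonhole forces a repeat within the first 8 steps.)

3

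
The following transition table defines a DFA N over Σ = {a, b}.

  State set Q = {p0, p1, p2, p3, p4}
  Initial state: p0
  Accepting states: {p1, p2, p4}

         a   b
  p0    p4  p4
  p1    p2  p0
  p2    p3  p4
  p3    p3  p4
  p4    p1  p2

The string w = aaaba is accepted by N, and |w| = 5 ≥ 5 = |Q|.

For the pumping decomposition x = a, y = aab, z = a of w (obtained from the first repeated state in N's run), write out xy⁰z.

aa

xy⁰z = xz = a·a = aa.
Reading y = aab takes N from p4 back to p4, so after x the machine is still in p4, and z then leads to the accepting state p1. Hence aa ∈ L(N).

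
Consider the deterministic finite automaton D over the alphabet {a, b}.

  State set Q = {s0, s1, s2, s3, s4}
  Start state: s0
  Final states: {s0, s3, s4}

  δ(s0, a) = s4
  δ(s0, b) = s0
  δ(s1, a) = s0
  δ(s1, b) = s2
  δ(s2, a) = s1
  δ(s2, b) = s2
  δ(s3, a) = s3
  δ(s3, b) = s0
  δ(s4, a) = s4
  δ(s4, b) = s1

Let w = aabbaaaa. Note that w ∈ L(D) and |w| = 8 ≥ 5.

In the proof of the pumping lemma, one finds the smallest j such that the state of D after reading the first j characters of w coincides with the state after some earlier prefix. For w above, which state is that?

Run of D on w = a a b b a a a a:
  step 0: s0  (start)
  step 1: s4  (read a: s0→s4)
  step 2: s4  (read a: s4→s4)   ← first repeat (s4 seen earlier)
  step 3: s1  (read b: s4→s1)
  step 4: s2  (read b: s1→s2)
  step 5: s1  (read a: s2→s1)
  step 6: s0  (read a: s1→s0)
  step 7: s4  (read a: s0→s4)
  step 8: s4  (read a: s4→s4)

The earliest repeat is at step j = 2: D is in s4, which it already visited at step i = 1.

s4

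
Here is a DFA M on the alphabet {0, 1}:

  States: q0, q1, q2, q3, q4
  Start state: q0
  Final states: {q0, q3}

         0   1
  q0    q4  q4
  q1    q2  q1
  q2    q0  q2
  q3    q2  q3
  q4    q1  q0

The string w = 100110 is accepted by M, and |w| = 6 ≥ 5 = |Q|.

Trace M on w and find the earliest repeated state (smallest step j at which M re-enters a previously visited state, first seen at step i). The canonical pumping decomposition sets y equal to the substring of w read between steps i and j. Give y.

1

State sequence: q0 -1-> q4 -0-> q1 -0-> q2 -1-> q2 -1-> q2 -0-> q0
First repeat at step 4: q2 was already visited.

So i = 3, j = 4, giving x = w[0:3] = 100, y = w[3:4] = 1, z = w[4:6] = 10.
Check: |xy| = 4 ≤ 5 and |y| = 1 ≥ 1. Reading y takes M from q2 back to q2, so every xyⁱz is accepted.
Since M has 5 states, any run of length ≥ 5 visits 5+1 states, so by pigeonhole some state repeats within the first 5 steps — that repeat gives the pumpable loop.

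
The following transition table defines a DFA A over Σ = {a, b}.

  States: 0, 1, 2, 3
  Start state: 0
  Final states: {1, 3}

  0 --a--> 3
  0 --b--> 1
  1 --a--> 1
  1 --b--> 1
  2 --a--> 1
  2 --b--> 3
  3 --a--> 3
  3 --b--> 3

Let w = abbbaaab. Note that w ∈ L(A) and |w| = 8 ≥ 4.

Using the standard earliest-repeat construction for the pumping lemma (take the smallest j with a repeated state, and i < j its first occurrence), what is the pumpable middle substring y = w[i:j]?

b

Run of A on w = a b b b a a a b:
  step 0: 0  (start)
  step 1: 3  (read a: 0→3)
  step 2: 3  (read b: 3→3)   ← first repeat (3 seen earlier)
  step 3: 3  (read b: 3→3)
  step 4: 3  (read b: 3→3)
  step 5: 3  (read a: 3→3)
  step 6: 3  (read a: 3→3)
  step 7: 3  (read a: 3→3)
  step 8: 3  (read b: 3→3)

So i = 1, j = 2, giving x = w[0:1] = a, y = w[1:2] = b, z = w[2:8] = bbaaab.
Check: |xy| = 2 ≤ 4 and |y| = 1 ≥ 1. Reading y takes A from 3 back to 3, so every xyⁱz is accepted.
With |Q| = 4, pigeonhole forces a state repeat no later than step 4; the substring read between the first and second visits to that state can be pumped.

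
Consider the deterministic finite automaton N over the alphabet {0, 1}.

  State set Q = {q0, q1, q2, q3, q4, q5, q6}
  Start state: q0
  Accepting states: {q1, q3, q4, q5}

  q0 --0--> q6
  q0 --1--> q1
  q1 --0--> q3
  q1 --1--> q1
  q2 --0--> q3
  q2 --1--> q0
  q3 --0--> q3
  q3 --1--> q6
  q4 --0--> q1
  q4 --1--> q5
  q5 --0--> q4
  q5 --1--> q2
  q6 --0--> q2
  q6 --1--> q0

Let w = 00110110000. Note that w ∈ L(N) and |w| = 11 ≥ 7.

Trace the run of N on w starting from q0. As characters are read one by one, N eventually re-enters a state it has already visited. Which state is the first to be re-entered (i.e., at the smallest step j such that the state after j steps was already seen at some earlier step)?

q0

State sequence: q0 -0-> q6 -0-> q2 -1-> q0 -1-> q1 -0-> q3 -1-> q6 -1-> q0 -0-> q6 -0-> q2 -0-> q3 -0-> q3
First repeat at step 3: q0 was already visited.

The earliest repeat is at step j = 3: N is in q0, which it already visited at step i = 0.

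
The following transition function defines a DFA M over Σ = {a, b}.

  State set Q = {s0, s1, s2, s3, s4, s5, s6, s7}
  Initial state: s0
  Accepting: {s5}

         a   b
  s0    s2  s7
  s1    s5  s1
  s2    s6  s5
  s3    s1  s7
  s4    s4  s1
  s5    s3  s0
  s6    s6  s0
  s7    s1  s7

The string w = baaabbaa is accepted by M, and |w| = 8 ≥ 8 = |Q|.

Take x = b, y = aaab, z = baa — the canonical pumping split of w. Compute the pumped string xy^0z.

bbaa

xy⁰z = xz = b·baa = bbaa.
Reading y = aaab takes M from s7 back to s7, so after x the machine is still in s7, and z then leads to the accepting state s5. Hence bbaa ∈ L(M).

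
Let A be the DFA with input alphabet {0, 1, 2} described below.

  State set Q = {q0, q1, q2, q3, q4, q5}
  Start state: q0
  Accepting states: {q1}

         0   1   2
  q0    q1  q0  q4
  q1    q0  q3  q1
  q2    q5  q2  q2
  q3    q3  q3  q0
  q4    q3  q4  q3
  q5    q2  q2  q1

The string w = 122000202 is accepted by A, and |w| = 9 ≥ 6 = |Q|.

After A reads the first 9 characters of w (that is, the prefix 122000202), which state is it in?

State sequence: q0 -1-> q0 -2-> q4 -2-> q3 -0-> q3 -0-> q3 -0-> q3 -2-> q0 -0-> q1 -2-> q1

After reading 9 characters, A is in state q1.
(This kind of state-tracing is the core of the pumping-lemma construction: with 6 states, pigeonhole forces a repeat within the first 6 steps.)

q1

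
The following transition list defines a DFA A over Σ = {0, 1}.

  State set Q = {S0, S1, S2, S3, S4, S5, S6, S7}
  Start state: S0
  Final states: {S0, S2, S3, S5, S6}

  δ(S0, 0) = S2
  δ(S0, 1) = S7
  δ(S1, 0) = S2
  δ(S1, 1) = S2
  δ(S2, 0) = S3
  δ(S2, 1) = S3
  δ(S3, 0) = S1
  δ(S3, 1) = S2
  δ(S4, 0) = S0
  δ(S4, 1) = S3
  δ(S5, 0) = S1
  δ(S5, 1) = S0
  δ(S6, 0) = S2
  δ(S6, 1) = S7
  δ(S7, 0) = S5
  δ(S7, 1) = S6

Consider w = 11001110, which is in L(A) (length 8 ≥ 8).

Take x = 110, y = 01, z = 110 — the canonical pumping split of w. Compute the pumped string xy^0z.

xy⁰z = xz = 110·110 = 110110.
Reading y = 01 takes A from S2 back to S2, so after x the machine is still in S2, and z then leads to the accepting state S3. Hence 110110 ∈ L(A).

110110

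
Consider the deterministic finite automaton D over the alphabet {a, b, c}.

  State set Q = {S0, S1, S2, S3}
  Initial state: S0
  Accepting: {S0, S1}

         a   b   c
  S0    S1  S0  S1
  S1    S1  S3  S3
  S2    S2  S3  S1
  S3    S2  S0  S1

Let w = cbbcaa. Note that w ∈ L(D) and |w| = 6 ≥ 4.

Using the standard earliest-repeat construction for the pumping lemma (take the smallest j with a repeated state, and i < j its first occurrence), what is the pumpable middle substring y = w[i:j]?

Run of D on w = c b b c a a:
  step 0: S0  (start)
  step 1: S1  (read c: S0→S1)
  step 2: S3  (read b: S1→S3)
  step 3: S0  (read b: S3→S0)   ← first repeat (S0 seen earlier)
  step 4: S1  (read c: S0→S1)
  step 5: S1  (read a: S1→S1)
  step 6: S1  (read a: S1→S1)

So i = 0, j = 3, giving x = w[0:0] = ε, y = w[0:3] = cbb, z = w[3:6] = caa.
Check: |xy| = 3 ≤ 4 and |y| = 3 ≥ 1. Reading y takes D from S0 back to S0, so every xyⁱz is accepted.
The DFA has 4 states, so the proof of the pumping lemma guarantees a repeated state among the first 4+1 visited; the segment between the two visits is the pumpable y.

cbb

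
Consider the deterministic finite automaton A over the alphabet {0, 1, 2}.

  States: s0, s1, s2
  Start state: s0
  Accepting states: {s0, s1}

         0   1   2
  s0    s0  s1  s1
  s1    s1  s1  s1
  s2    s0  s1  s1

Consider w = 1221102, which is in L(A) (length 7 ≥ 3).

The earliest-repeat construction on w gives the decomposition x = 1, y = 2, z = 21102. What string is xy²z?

12221102

xy^2z = 1·2·2·21102 = 12221102.
Reading y = 2 takes A from s1 back to s1, so after x·y·y the machine is still in s1, and z then leads to the accepting state s1. Hence 12221102 ∈ L(A).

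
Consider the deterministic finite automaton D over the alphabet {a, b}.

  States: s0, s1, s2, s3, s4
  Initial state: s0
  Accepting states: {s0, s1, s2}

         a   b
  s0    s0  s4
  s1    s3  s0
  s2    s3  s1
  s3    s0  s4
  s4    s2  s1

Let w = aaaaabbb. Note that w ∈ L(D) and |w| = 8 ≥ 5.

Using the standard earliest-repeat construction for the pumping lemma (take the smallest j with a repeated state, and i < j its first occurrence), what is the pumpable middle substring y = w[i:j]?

Run of D on w = a a a a a b b b:
  step 0: s0  (start)
  step 1: s0  (read a: s0→s0)   ← first repeat (s0 seen earlier)
  step 2: s0  (read a: s0→s0)
  step 3: s0  (read a: s0→s0)
  step 4: s0  (read a: s0→s0)
  step 5: s0  (read a: s0→s0)
  step 6: s4  (read b: s0→s4)
  step 7: s1  (read b: s4→s1)
  step 8: s0  (read b: s1→s0)

So i = 0, j = 1, giving x = w[0:0] = ε, y = w[0:1] = a, z = w[1:8] = aaaabbb.
Check: |xy| = 1 ≤ 5 and |y| = 1 ≥ 1. Reading y takes D from s0 back to s0, so every xyⁱz is accepted.

a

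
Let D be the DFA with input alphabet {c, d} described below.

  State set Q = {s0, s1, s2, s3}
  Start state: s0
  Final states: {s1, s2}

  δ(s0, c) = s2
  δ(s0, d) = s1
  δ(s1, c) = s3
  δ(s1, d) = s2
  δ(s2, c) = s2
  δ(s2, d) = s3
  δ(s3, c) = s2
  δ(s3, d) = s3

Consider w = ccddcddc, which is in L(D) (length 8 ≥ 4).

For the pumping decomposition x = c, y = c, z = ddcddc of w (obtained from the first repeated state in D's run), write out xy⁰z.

cddcddc

xy⁰z = xz = c·ddcddc = cddcddc.
Reading y = c takes D from s2 back to s2, so after x the machine is still in s2, and z then leads to the accepting state s2. Hence cddcddc ∈ L(D).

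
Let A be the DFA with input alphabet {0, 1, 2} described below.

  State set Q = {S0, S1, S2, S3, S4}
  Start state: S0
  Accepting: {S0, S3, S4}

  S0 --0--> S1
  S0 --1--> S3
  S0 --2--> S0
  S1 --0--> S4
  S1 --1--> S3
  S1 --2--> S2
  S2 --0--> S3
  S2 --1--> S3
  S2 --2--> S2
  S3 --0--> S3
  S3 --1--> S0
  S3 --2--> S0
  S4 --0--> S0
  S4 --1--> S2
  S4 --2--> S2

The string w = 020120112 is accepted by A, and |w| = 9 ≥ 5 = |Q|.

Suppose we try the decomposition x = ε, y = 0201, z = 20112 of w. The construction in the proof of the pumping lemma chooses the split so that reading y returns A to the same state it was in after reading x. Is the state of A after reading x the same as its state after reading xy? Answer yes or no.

State sequence: S0 -0-> S1 -2-> S2 -0-> S3 -1-> S0

After x (step 0): S0. After xy (step 4): S0.
They match, so y = 0201 drives A around a cycle from S0 back to itself; pumping y any number of times keeps A in S0 before reading z, and xyⁱz ∈ L(A) for every i ≥ 0.

yes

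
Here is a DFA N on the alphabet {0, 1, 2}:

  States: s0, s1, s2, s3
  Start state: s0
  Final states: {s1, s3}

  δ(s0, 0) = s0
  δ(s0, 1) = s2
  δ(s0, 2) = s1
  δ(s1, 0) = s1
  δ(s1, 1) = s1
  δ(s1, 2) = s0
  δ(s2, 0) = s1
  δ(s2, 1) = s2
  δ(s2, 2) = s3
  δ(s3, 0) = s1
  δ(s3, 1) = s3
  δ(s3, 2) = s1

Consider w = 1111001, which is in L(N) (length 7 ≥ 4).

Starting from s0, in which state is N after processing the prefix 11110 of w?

Run of N on the first 5 characters of w = 1 1 1 1 0:
  step 0: s0  (start)
  step 1: s2  (read 1: s0→s2)
  step 2: s2  (read 1: s2→s2)
  step 3: s2  (read 1: s2→s2)
  step 4: s2  (read 1: s2→s2)
  step 5: s1  (read 0: s2→s1)

After reading 5 characters, N is in state s1.

s1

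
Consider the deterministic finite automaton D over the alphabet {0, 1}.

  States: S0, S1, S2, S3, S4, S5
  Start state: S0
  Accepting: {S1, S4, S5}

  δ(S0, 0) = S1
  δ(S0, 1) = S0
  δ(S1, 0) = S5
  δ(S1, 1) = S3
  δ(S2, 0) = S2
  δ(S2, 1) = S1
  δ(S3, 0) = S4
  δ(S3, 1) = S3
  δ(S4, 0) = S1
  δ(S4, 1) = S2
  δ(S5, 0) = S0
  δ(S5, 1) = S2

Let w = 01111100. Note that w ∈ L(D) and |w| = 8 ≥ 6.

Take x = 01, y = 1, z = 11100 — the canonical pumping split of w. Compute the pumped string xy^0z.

0111100

xy⁰z = xz = 01·11100 = 0111100.
Reading y = 1 takes D from S3 back to S3, so after x the machine is still in S3, and z then leads to the accepting state S1. Hence 0111100 ∈ L(D).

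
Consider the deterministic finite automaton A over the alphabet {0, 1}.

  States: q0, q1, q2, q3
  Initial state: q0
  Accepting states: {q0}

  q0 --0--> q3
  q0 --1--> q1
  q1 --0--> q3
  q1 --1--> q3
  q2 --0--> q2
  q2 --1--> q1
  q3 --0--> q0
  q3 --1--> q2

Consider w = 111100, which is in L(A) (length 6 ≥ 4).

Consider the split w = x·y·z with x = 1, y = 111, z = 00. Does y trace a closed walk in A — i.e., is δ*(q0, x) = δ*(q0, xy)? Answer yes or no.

yes

Run of A on the first 4 characters of w = 1 1 1 1:
  step 0: q0  (start)
  step 1: q1  (read 1: q0→q1)
  step 2: q3  (read 1: q1→q3)
  step 3: q2  (read 1: q3→q2)
  step 4: q1  (read 1: q2→q1)

After x (step 1): q1. After xy (step 4): q1.
They match, so y = 111 drives A around a cycle from q1 back to itself; pumping y any number of times keeps A in q1 before reading z, and xyⁱz ∈ L(A) for every i ≥ 0.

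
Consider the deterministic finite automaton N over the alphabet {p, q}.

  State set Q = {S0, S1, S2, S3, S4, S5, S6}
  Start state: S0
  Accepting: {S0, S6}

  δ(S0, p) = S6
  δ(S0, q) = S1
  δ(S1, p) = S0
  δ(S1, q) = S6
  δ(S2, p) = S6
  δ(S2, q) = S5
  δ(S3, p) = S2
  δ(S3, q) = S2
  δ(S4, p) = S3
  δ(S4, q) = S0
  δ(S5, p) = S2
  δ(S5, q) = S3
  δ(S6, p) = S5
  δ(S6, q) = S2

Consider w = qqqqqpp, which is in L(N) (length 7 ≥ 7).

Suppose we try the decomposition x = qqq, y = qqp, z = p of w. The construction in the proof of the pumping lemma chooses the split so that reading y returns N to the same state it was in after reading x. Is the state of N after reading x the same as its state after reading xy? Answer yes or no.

yes

Run of N on the first 6 characters of w = q q q q q p:
  step 0: S0  (start)
  step 1: S1  (read q: S0→S1)
  step 2: S6  (read q: S1→S6)
  step 3: S2  (read q: S6→S2)
  step 4: S5  (read q: S2→S5)
  step 5: S3  (read q: S5→S3)
  step 6: S2  (read p: S3→S2)

After x (step 3): S2. After xy (step 6): S2.
They match, so y = qqp drives N around a cycle from S2 back to itself; pumping y any number of times keeps N in S2 before reading z, and xyⁱz ∈ L(N) for every i ≥ 0.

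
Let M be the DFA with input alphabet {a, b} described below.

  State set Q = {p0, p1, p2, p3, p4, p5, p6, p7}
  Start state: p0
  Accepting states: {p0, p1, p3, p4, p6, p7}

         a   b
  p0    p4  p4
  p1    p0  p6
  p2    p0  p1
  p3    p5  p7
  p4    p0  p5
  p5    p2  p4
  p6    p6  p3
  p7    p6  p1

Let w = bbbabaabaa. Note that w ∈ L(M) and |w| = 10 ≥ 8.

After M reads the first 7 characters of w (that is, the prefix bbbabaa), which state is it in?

State sequence: p0 -b-> p4 -b-> p5 -b-> p4 -a-> p0 -b-> p4 -a-> p0 -a-> p4

After reading 7 characters, M is in state p4.

p4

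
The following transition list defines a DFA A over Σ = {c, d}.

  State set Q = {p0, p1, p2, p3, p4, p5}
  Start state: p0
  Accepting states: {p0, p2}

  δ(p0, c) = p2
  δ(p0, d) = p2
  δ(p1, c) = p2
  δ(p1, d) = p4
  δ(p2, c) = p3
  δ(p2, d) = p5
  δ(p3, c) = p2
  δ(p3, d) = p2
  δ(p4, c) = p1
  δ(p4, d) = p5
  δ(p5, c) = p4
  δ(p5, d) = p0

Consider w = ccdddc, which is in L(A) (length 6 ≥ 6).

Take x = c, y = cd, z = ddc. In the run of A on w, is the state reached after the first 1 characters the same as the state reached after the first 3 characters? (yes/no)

yes

State sequence: p0 -c-> p2 -c-> p3 -d-> p2

After x (step 1): p2. After xy (step 3): p2.
They match, so y = cd drives A around a cycle from p2 back to itself; pumping y any number of times keeps A in p2 before reading z, and xyⁱz ∈ L(A) for every i ≥ 0.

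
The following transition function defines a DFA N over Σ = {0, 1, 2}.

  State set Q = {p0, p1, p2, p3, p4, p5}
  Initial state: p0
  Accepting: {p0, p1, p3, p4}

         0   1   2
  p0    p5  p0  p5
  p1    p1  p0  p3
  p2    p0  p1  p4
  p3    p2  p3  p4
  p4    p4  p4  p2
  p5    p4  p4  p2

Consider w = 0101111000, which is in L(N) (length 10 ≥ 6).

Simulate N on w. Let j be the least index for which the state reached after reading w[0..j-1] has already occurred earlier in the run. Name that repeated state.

Run of N on w = 0 1 0 1 1 1 1 0 0 0:
  step 0: p0  (start)
  step 1: p5  (read 0: p0→p5)
  step 2: p4  (read 1: p5→p4)
  step 3: p4  (read 0: p4→p4)   ← first repeat (p4 seen earlier)
  step 4: p4  (read 1: p4→p4)
  step 5: p4  (read 1: p4→p4)
  step 6: p4  (read 1: p4→p4)
  step 7: p4  (read 1: p4→p4)
  step 8: p4  (read 0: p4→p4)
  step 9: p4  (read 0: p4→p4)
  step 10: p4  (read 0: p4→p4)

The earliest repeat is at step j = 3: N is in p4, which it already visited at step i = 2.

p4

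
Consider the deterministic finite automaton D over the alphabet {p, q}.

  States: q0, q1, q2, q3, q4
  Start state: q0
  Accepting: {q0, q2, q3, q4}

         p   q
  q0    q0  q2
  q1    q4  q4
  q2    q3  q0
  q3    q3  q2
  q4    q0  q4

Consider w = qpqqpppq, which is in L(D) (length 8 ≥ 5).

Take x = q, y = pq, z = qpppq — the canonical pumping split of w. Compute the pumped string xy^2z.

qpqpqqpppq

xy^2z = q·pq·pq·qpppq = qpqpqqpppq.
Reading y = pq takes D from q2 back to q2, so after x·y·y the machine is still in q2, and z then leads to the accepting state q2. Hence qpqpqqpppq ∈ L(D).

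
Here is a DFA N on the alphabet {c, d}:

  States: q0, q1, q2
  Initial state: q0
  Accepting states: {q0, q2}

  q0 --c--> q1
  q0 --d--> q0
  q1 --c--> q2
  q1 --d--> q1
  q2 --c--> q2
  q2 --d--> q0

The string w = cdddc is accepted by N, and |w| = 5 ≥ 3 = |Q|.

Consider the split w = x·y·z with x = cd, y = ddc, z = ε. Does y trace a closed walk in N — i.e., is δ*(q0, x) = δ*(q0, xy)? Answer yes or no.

no

State sequence: q0 -c-> q1 -d-> q1 -d-> q1 -d-> q1 -c-> q2

After x (step 2): q1. After xy (step 5): q2.
They differ (q1 ≠ q2), so y is not a cycle from the state after x; this split is not the one the pumping-lemma construction produces, and pumping y need not keep the string in L(N).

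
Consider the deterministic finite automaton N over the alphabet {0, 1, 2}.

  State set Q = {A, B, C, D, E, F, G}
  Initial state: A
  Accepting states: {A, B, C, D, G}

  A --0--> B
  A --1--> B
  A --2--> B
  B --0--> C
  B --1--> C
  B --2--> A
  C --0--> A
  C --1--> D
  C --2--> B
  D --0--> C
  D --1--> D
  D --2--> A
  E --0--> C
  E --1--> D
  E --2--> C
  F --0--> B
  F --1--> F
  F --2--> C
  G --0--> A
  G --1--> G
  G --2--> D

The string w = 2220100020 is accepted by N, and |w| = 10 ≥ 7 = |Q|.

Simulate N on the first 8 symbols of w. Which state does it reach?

B

Run of N on the first 8 characters of w = 2 2 2 0 1 0 0 0:
  step 0: A  (start)
  step 1: B  (read 2: A→B)
  step 2: A  (read 2: B→A)
  step 3: B  (read 2: A→B)
  step 4: C  (read 0: B→C)
  step 5: D  (read 1: C→D)
  step 6: C  (read 0: D→C)
  step 7: A  (read 0: C→A)
  step 8: B  (read 0: A→B)

After reading 8 characters, N is in state B.
(This kind of state-tracing is the core of the pumping-lemma construction: with 7 states, pigeonhole forces a repeat within the first 7 steps.)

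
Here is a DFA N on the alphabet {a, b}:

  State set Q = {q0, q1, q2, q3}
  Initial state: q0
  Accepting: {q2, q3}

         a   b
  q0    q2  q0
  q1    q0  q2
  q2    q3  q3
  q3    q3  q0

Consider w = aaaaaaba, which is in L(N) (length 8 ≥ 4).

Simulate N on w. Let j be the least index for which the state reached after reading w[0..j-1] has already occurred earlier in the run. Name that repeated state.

q3

State sequence: q0 -a-> q2 -a-> q3 -a-> q3 -a-> q3 -a-> q3 -a-> q3 -b-> q0 -a-> q2
First repeat at step 3: q3 was already visited.

The earliest repeat is at step j = 3: N is in q3, which it already visited at step i = 2.
With |Q| = 4, pigeonhole forces a state repeat no later than step 4; the substring read between the first and second visits to that state can be pumped.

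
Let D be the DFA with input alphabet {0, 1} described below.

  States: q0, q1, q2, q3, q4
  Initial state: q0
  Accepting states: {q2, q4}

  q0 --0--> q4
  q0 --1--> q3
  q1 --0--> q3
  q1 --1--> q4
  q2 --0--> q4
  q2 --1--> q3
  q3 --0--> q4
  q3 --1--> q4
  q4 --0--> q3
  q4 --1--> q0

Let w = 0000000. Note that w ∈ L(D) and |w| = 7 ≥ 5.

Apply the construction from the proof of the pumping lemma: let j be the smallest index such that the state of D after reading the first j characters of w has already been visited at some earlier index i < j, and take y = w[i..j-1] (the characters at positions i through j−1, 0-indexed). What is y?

State sequence: q0 -0-> q4 -0-> q3 -0-> q4 -0-> q3 -0-> q4 -0-> q3 -0-> q4
First repeat at step 3: q4 was already visited.

So i = 1, j = 3, giving x = w[0:1] = 0, y = w[1:3] = 00, z = w[3:7] = 0000.
Check: |xy| = 3 ≤ 5 and |y| = 2 ≥ 1. Reading y takes D from q4 back to q4, so every xyⁱz is accepted.

00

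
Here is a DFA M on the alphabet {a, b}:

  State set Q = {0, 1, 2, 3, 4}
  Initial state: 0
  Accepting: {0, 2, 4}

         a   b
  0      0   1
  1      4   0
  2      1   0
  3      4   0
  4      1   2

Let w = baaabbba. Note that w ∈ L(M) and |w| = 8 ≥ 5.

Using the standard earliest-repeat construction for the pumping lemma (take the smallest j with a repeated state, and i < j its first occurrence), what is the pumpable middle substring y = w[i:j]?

Run of M on w = b a a a b b b a:
  step 0: 0  (start)
  step 1: 1  (read b: 0→1)
  step 2: 4  (read a: 1→4)
  step 3: 1  (read a: 4→1)   ← first repeat (1 seen earlier)
  step 4: 4  (read a: 1→4)
  step 5: 2  (read b: 4→2)
  step 6: 0  (read b: 2→0)
  step 7: 1  (read b: 0→1)
  step 8: 4  (read a: 1→4)

So i = 1, j = 3, giving x = w[0:1] = b, y = w[1:3] = aa, z = w[3:8] = abbba.
Check: |xy| = 3 ≤ 5 and |y| = 2 ≥ 1. Reading y takes M from 1 back to 1, so every xyⁱz is accepted.

aa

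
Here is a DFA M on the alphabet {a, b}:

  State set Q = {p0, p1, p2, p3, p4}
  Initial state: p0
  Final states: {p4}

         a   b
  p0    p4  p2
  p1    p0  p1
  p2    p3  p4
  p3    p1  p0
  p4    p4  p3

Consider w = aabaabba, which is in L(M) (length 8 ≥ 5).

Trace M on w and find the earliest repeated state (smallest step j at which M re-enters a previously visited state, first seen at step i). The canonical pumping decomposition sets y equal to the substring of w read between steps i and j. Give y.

a

Run of M on w = a a b a a b b a:
  step 0: p0  (start)
  step 1: p4  (read a: p0→p4)
  step 2: p4  (read a: p4→p4)   ← first repeat (p4 seen earlier)
  step 3: p3  (read b: p4→p3)
  step 4: p1  (read a: p3→p1)
  step 5: p0  (read a: p1→p0)
  step 6: p2  (read b: p0→p2)
  step 7: p4  (read b: p2→p4)
  step 8: p4  (read a: p4→p4)

So i = 1, j = 2, giving x = w[0:1] = a, y = w[1:2] = a, z = w[2:8] = baabba.
Check: |xy| = 2 ≤ 5 and |y| = 1 ≥ 1. Reading y takes M from p4 back to p4, so every xyⁱz is accepted.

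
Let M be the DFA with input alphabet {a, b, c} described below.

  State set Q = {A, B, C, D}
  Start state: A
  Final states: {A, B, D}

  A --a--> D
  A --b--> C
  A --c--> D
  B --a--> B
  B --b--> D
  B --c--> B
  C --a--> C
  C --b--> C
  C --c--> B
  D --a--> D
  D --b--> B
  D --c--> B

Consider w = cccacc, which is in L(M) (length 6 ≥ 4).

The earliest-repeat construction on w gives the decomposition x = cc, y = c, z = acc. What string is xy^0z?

ccacc

xy⁰z = xz = cc·acc = ccacc.
Reading y = c takes M from B back to B, so after x the machine is still in B, and z then leads to the accepting state B. Hence ccacc ∈ L(M).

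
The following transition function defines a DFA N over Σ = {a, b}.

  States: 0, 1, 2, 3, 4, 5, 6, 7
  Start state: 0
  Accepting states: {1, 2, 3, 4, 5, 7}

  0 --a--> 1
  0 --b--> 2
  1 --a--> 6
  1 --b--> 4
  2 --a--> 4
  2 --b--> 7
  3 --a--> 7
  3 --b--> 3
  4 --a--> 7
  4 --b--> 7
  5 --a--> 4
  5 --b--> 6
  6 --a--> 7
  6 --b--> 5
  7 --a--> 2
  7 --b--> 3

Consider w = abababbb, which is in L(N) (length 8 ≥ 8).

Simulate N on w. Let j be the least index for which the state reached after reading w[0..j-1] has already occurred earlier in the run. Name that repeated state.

7

State sequence: 0 -a-> 1 -b-> 4 -a-> 7 -b-> 3 -a-> 7 -b-> 3 -b-> 3 -b-> 3
First repeat at step 5: 7 was already visited.

The earliest repeat is at step j = 5: N is in 7, which it already visited at step i = 3.
The DFA has 8 states, so the proof of the pumping lemma guarantees a repeated state among the first 8+1 visited; the segment between the two visits is the pumpable y.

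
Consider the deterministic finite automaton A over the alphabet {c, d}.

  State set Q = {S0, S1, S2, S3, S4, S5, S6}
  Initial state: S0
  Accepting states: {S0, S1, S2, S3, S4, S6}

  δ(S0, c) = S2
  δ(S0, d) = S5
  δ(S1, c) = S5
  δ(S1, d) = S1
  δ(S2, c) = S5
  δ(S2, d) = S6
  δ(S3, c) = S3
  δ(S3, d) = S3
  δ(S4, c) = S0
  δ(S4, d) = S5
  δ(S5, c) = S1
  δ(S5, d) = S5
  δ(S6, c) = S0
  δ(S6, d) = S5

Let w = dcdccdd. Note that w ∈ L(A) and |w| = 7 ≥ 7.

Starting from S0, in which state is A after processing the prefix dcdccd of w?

State sequence: S0 -d-> S5 -c-> S1 -d-> S1 -c-> S5 -c-> S1 -d-> S1

After reading 6 characters, A is in state S1.

S1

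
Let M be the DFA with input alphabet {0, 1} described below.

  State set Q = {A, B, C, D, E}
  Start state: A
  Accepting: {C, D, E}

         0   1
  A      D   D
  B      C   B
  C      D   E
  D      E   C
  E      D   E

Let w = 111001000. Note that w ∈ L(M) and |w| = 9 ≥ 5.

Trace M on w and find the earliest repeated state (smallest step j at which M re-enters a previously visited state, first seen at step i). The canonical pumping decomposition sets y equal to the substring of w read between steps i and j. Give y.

110

Run of M on w = 1 1 1 0 0 1 0 0 0:
  step 0: A  (start)
  step 1: D  (read 1: A→D)
  step 2: C  (read 1: D→C)
  step 3: E  (read 1: C→E)
  step 4: D  (read 0: E→D)   ← first repeat (D seen earlier)
  step 5: E  (read 0: D→E)
  step 6: E  (read 1: E→E)
  step 7: D  (read 0: E→D)
  step 8: E  (read 0: D→E)
  step 9: D  (read 0: E→D)

So i = 1, j = 4, giving x = w[0:1] = 1, y = w[1:4] = 110, z = w[4:9] = 01000.
Check: |xy| = 4 ≤ 5 and |y| = 3 ≥ 1. Reading y takes M from D back to D, so every xyⁱz is accepted.
The DFA has 5 states, so the proof of the pumping lemma guarantees a repeated state among the first 5+1 visited; the segment between the two visits is the pumpable y.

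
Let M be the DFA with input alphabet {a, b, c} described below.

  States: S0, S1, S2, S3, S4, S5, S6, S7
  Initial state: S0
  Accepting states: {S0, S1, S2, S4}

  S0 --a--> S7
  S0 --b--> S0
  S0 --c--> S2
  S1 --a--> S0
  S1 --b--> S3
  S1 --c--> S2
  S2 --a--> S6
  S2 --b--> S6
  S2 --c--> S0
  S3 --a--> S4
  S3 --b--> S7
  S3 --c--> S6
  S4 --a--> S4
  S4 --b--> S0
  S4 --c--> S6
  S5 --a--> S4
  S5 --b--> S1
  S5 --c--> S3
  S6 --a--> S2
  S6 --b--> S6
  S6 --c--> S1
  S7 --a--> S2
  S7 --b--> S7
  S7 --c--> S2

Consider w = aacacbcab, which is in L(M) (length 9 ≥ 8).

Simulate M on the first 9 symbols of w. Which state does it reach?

Run of M on the first 9 characters of w = a a c a c b c a b:
  step 0: S0  (start)
  step 1: S7  (read a: S0→S7)
  step 2: S2  (read a: S7→S2)
  step 3: S0  (read c: S2→S0)
  step 4: S7  (read a: S0→S7)
  step 5: S2  (read c: S7→S2)
  step 6: S6  (read b: S2→S6)
  step 7: S1  (read c: S6→S1)
  step 8: S0  (read a: S1→S0)
  step 9: S0  (read b: S0→S0)

After reading 9 characters, M is in state S0.

S0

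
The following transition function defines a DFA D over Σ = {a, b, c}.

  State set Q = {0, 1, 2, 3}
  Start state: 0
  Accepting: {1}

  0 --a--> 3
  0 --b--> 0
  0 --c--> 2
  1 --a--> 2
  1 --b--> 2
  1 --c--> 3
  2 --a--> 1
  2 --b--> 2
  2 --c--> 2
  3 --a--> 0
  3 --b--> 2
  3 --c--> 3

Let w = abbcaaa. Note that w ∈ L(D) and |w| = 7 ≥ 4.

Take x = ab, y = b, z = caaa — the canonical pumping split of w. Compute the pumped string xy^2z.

abbbcaaa

xy^2z = ab·b·b·caaa = abbbcaaa.
Reading y = b takes D from 2 back to 2, so after x·y·y the machine is still in 2, and z then leads to the accepting state 1. Hence abbbcaaa ∈ L(D).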